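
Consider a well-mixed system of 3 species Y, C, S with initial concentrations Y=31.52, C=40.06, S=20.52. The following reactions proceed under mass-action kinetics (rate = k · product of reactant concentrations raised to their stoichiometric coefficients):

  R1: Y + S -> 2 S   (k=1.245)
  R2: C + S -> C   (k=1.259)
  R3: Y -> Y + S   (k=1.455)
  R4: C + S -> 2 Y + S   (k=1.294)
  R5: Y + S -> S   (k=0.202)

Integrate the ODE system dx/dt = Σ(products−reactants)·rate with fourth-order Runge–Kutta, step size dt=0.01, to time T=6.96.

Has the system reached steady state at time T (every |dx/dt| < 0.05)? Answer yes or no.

RK4 with dt=0.01: 696 steps to T=6.96. Trajectory (selected grid times):
t=0.00: Y=31.52 C=40.06 S=20.52
t=0.77: Y=0.00 C=0.00 S=80.63
t=1.55: Y=0.00 C=0.00 S=80.63
t=2.32: Y=0.00 C=0.00 S=80.63
t=3.09: Y=0.00 C=0.00 S=80.63
t=3.87: Y=0.00 C=0.00 S=80.63
t=4.64: Y=0.00 C=0.00 S=80.63
t=5.41: Y=0.00 C=0.00 S=80.63
t=6.19: Y=0.00 C=0.00 S=80.63
t=6.96: Y=0.00 C=0.00 S=80.63
Rates at T: R1=0.0000, R2=0.0000, R3=0.0000, R4=0.0000, R5=0.0000
dx/dt at T (Σ net stoichiometry × rate): Y=-0.0000, C=-0.0000, S=+0.0000
Largest |dx/dt| is |-0.0000| (Y) < 0.05 → steady.

Steady state at T: yes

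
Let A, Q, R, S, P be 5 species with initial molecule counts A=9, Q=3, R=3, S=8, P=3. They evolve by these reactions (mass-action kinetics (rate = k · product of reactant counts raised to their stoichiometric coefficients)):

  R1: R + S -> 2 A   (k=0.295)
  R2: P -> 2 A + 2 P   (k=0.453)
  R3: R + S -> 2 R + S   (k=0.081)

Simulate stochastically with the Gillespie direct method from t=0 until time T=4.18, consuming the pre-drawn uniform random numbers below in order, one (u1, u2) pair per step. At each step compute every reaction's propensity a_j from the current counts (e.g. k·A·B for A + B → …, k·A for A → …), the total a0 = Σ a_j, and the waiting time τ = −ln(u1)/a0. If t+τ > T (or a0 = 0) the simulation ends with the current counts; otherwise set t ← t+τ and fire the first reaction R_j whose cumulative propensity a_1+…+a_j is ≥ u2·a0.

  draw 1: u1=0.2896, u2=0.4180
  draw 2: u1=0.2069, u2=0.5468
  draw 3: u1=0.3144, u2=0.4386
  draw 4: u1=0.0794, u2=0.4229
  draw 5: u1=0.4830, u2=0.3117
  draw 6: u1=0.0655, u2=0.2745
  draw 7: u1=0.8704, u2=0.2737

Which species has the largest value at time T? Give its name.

t=0.000: A=9 Q=3 R=3 S=8 P=3
Draw 1: a1=7.080, a2=1.359, a3=1.944, a0=10.383; τ=−ln(0.2896)/10.383=0.119 → t=0.119; u2·a0=0.4180·10.383=4.340 ≤ a1=7.080 → R1 fires; A=11 Q=3 R=2 S=7 P=3
Draw 2: a1=4.130, a2=1.359, a3=1.134, a0=6.623; τ=−ln(0.2069)/6.623=0.238 → t=0.357; u2·a0=0.5468·6.623=3.621 ≤ a1=4.130 → R1 fires; A=13 Q=3 R=1 S=6 P=3
Draw 3: a1=1.770, a2=1.359, a3=0.486, a0=3.615; τ=−ln(0.3144)/3.615=0.320 → t=0.677; u2·a0=0.4386·3.615=1.586 ≤ a1=1.770 → R1 fires; A=15 Q=3 R=0 S=5 P=3
Draw 4: a1=0.000, a2=1.359, a3=0.000, a0=1.359; τ=−ln(0.0794)/1.359=1.864 → t=2.541; u2·a0=0.4229·1.359=0.575; a1=0.000 < 0.575 ≤ a1+a2=1.359 → R2 fires; A=17 Q=3 R=0 S=5 P=4
Draw 5: a1=0.000, a2=1.812, a3=0.000, a0=1.812; τ=−ln(0.4830)/1.812=0.402 → t=2.943; u2·a0=0.3117·1.812=0.565; a1=0.000 < 0.565 ≤ a1+a2=1.812 → R2 fires; A=19 Q=3 R=0 S=5 P=5
Draw 6: a1=0.000, a2=2.265, a3=0.000, a0=2.265; τ=−ln(0.0655)/2.265=1.203 → t=4.146; u2·a0=0.2745·2.265=0.622; a1=0.000 < 0.622 ≤ a1+a2=2.265 → R2 fires; A=21 Q=3 R=0 S=5 P=6
Draw 7: a1=0.000, a2=2.718, a3=0.000, a0=2.718; τ=−ln(0.8704)/2.718=0.051 → t=4.197 > T=4.18: stop.
At T=4.18: A=21 Q=3 R=0 S=5 P=6; the largest is A.

Dominant species at T: A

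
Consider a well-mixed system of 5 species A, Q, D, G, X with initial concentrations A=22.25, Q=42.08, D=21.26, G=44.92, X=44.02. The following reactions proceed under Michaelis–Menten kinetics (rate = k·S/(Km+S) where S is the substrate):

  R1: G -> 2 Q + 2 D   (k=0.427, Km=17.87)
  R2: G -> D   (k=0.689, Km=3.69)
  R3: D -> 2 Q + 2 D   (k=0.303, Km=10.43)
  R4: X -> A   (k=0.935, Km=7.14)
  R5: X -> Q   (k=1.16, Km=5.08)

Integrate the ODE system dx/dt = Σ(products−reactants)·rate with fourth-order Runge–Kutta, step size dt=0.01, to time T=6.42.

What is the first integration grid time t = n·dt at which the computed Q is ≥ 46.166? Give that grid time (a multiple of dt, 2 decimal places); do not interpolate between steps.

RK4 with dt=0.01: 642 steps to T=6.42. Trajectory (selected grid times):
t=0.00: A=22.25 Q=42.08 D=21.26 G=44.92 X=44.02
t=0.71: A=22.82 Q=43.54 D=22.29 G=44.25 X=42.71
t=1.43: A=23.40 Q=45.02 D=23.33 G=43.58 X=41.39
t=1.98: A=23.83 Q=46.15 D=24.13 G=43.06 X=40.39
t=1.99: A=23.84 Q=46.17 D=24.15 G=43.05 X=40.37
t=2.14: A=23.96 Q=46.48 D=24.36 G=42.91 X=40.09
t=2.85: A=24.52 Q=47.94 D=25.39 G=42.25 X=38.80
t=3.57: A=25.09 Q=49.42 D=26.44 G=41.58 X=37.50
t=4.28: A=25.65 Q=50.88 D=27.46 G=40.91 X=36.22
t=4.99: A=26.20 Q=52.33 D=28.49 G=40.26 X=34.95
t=5.71: A=26.76 Q=53.81 D=29.53 G=39.59 X=33.66
t=6.42: A=27.30 Q=55.26 D=30.55 G=38.93 X=32.40
Q(1.98)=46.154 < 46.166 but Q(1.99)=46.175 ≥ 46.166, so the first grid time is t=1.99.

Threshold first reached at t = 1.99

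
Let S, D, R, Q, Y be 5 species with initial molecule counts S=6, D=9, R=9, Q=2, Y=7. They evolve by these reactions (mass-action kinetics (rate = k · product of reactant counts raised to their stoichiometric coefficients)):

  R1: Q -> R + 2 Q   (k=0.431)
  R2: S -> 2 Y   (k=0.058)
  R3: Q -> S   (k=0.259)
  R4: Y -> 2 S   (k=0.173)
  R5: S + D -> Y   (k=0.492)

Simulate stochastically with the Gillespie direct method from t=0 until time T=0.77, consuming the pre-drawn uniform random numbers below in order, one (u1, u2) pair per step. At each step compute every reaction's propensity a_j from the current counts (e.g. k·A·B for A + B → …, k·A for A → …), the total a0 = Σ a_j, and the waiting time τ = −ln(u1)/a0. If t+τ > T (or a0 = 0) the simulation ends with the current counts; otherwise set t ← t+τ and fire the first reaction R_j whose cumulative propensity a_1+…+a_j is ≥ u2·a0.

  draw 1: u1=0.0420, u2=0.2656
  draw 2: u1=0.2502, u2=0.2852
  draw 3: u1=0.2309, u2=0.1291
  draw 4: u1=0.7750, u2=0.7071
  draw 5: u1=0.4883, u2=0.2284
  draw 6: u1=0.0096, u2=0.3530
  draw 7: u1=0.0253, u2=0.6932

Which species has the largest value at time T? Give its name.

t=0.000: S=6 D=9 R=9 Q=2 Y=7
Draw 1: a1=0.862, a2=0.348, a3=0.518, a4=1.211, a5=26.568, a0=29.507; τ=−ln(0.0420)/29.507=0.107 → t=0.107; u2·a0=0.2656·29.507=7.837; a1+…+a4=2.939 < 7.837 ≤ a1+…+a5=29.507 → R5 fires; S=5 D=8 R=9 Q=2 Y=8
Draw 2: a1=0.862, a2=0.290, a3=0.518, a4=1.384, a5=19.680, a0=22.734; τ=−ln(0.2502)/22.734=0.061 → t=0.168; u2·a0=0.2852·22.734=6.484; a1+…+a4=3.054 < 6.484 ≤ a1+…+a5=22.734 → R5 fires; S=4 D=7 R=9 Q=2 Y=9
Draw 3: a1=0.862, a2=0.232, a3=0.518, a4=1.557, a5=13.776, a0=16.945; τ=−ln(0.2309)/16.945=0.087 → t=0.255; u2·a0=0.1291·16.945=2.188; a1+…+a3=1.612 < 2.188 ≤ a1+…+a4=3.169 → R4 fires; S=6 D=7 R=9 Q=2 Y=8
Draw 4: a1=0.862, a2=0.348, a3=0.518, a4=1.384, a5=20.664, a0=23.776; τ=−ln(0.7750)/23.776=0.011 → t=0.266; u2·a0=0.7071·23.776=16.812; a1+…+a4=3.112 < 16.812 ≤ a1+…+a5=23.776 → R5 fires; S=5 D=6 R=9 Q=2 Y=9
Draw 5: a1=0.862, a2=0.290, a3=0.518, a4=1.557, a5=14.760, a0=17.987; τ=−ln(0.4883)/17.987=0.040 → t=0.305; u2·a0=0.2284·17.987=4.108; a1+…+a4=3.227 < 4.108 ≤ a1+…+a5=17.987 → R5 fires; S=4 D=5 R=9 Q=2 Y=10
Draw 6: a1=0.862, a2=0.232, a3=0.518, a4=1.730, a5=9.840, a0=13.182; τ=−ln(0.0096)/13.182=0.352 → t=0.658; u2·a0=0.3530·13.182=4.653; a1+…+a4=3.342 < 4.653 ≤ a1+…+a5=13.182 → R5 fires; S=3 D=4 R=9 Q=2 Y=11
Draw 7: a1=0.862, a2=0.174, a3=0.518, a4=1.903, a5=5.904, a0=9.361; τ=−ln(0.0253)/9.361=0.393 → t=1.051 > T=0.77: stop.
At T=0.77: S=3 D=4 R=9 Q=2 Y=11; the largest is Y.

Dominant species at T: Y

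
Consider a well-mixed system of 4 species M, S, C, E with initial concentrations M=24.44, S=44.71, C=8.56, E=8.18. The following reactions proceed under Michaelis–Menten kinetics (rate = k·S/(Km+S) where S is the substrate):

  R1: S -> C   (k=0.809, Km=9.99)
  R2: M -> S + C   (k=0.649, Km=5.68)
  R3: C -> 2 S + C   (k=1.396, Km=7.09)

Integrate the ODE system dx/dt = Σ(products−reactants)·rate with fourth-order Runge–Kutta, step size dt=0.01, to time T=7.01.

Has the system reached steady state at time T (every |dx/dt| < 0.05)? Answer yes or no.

Steady state at T: no

RK4 with dt=0.01: 701 steps to T=7.01. Trajectory (selected grid times):
t=0.00: M=24.44 S=44.71 C=8.56 E=8.18
t=0.78: M=24.03 S=45.82 C=9.49 E=8.18
t=1.56: M=23.62 S=46.98 C=10.42 E=8.18
t=2.34: M=23.21 S=48.19 C=11.34 E=8.18
t=3.12: M=22.81 S=49.43 C=12.27 E=8.18
t=3.89: M=22.41 S=50.69 C=13.19 E=8.18
t=4.67: M=22.01 S=52.00 C=14.12 E=8.18
t=5.45: M=21.60 S=53.34 C=15.06 E=8.18
t=6.23: M=21.20 S=54.70 C=15.99 E=8.18
t=7.01: M=20.81 S=56.08 C=16.92 E=8.18
Rates at T: R1=0.6867, R2=0.5098, R3=0.9838
dx/dt at T (Σ net stoichiometry × rate): M=-0.5098, S=+1.7907, C=+1.1965, E=+0.0000
Largest |dx/dt| is |+1.7907| (S) ≥ 0.05 → not steady.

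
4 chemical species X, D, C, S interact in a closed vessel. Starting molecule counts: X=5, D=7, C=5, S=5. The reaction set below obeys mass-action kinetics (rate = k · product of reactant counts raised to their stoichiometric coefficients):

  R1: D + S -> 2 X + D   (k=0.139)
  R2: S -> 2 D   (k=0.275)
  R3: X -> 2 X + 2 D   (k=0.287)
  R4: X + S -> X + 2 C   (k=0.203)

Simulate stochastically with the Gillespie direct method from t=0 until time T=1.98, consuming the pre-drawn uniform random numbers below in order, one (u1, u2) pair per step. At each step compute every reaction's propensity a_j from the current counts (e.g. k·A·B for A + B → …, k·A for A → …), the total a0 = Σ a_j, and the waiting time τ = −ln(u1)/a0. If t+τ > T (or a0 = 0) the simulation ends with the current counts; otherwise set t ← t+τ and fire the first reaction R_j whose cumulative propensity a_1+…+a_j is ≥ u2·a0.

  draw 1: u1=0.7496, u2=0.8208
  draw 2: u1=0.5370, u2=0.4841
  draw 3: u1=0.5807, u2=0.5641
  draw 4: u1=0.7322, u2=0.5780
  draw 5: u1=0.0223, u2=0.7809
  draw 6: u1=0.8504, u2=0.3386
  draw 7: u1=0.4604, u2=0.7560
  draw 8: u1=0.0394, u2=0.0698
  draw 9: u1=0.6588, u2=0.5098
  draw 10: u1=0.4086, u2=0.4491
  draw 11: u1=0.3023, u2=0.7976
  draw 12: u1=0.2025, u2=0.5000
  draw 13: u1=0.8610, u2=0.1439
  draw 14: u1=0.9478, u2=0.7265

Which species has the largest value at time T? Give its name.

Dominant species at T: D

t=0.000: X=5 D=7 C=5 S=5
Draw 1: a1=4.865, a2=1.375, a3=1.435, a4=5.075, a0=12.750; τ=−ln(0.7496)/12.750=0.023 → t=0.023; u2·a0=0.8208·12.750=10.465; a1+…+a3=7.675 < 10.465 ≤ a1+…+a4=12.750 → R4 fires; X=5 D=7 C=7 S=4
Draw 2: a1=3.892, a2=1.100, a3=1.435, a4=4.060, a0=10.487; τ=−ln(0.5370)/10.487=0.059 → t=0.082; u2·a0=0.4841·10.487=5.077; a1+a2=4.992 < 5.077 ≤ a1+…+a3=6.427 → R3 fires; X=6 D=9 C=7 S=4
Draw 3: a1=5.004, a2=1.100, a3=1.722, a4=4.872, a0=12.698; τ=−ln(0.5807)/12.698=0.043 → t=0.125; u2·a0=0.5641·12.698=7.163; a1+a2=6.104 < 7.163 ≤ a1+…+a3=7.826 → R3 fires; X=7 D=11 C=7 S=4
Draw 4: a1=6.116, a2=1.100, a3=2.009, a4=5.684, a0=14.909; τ=−ln(0.7322)/14.909=0.021 → t=0.146; u2·a0=0.5780·14.909=8.617; a1+a2=7.216 < 8.617 ≤ a1+…+a3=9.225 → R3 fires; X=8 D=13 C=7 S=4
Draw 5: a1=7.228, a2=1.100, a3=2.296, a4=6.496, a0=17.120; τ=−ln(0.0223)/17.120=0.222 → t=0.368; u2·a0=0.7809·17.120=13.369; a1+…+a3=10.624 < 13.369 ≤ a1+…+a4=17.120 → R4 fires; X=8 D=13 C=9 S=3
Draw 6: a1=5.421, a2=0.825, a3=2.296, a4=4.872, a0=13.414; τ=−ln(0.8504)/13.414=0.012 → t=0.380; u2·a0=0.3386·13.414=4.542 ≤ a1=5.421 → R1 fires; X=10 D=13 C=9 S=2
Draw 7: a1=3.614, a2=0.550, a3=2.870, a4=4.060, a0=11.094; τ=−ln(0.4604)/11.094=0.070 → t=0.450; u2·a0=0.7560·11.094=8.387; a1+…+a3=7.034 < 8.387 ≤ a1+…+a4=11.094 → R4 fires; X=10 D=13 C=11 S=1
Draw 8: a1=1.807, a2=0.275, a3=2.870, a4=2.030, a0=6.982; τ=−ln(0.0394)/6.982=0.463 → t=0.913; u2·a0=0.0698·6.982=0.487 ≤ a1=1.807 → R1 fires; X=12 D=13 C=11 S=0
Draw 9: a1=0.000, a2=0.000, a3=3.444, a4=0.000, a0=3.444; τ=−ln(0.6588)/3.444=0.121 → t=1.034; u2·a0=0.5098·3.444=1.756; a1+a2=0.000 < 1.756 ≤ a1+…+a3=3.444 → R3 fires; X=13 D=15 C=11 S=0
Draw 10: a1=0.000, a2=0.000, a3=3.731, a4=0.000, a0=3.731; τ=−ln(0.4086)/3.731=0.240 → t=1.274; u2·a0=0.4491·3.731=1.676; a1+a2=0.000 < 1.676 ≤ a1+…+a3=3.731 → R3 fires; X=14 D=17 C=11 S=0
Draw 11: a1=0.000, a2=0.000, a3=4.018, a4=0.000, a0=4.018; τ=−ln(0.3023)/4.018=0.298 → t=1.572; u2·a0=0.7976·4.018=3.205; a1+a2=0.000 < 3.205 ≤ a1+…+a3=4.018 → R3 fires; X=15 D=19 C=11 S=0
Draw 12: a1=0.000, a2=0.000, a3=4.305, a4=0.000, a0=4.305; τ=−ln(0.2025)/4.305=0.371 → t=1.943; u2·a0=0.5000·4.305=2.152; a1+a2=0.000 < 2.152 ≤ a1+…+a3=4.305 → R3 fires; X=16 D=21 C=11 S=0
Draw 13: a1=0.000, a2=0.000, a3=4.592, a4=0.000, a0=4.592; τ=−ln(0.8610)/4.592=0.033 → t=1.975; u2·a0=0.1439·4.592=0.661; a1+a2=0.000 < 0.661 ≤ a1+…+a3=4.592 → R3 fires; X=17 D=23 C=11 S=0
Draw 14: a1=0.000, a2=0.000, a3=4.879, a4=0.000, a0=4.879; τ=−ln(0.9478)/4.879=0.011 → t=1.986 > T=1.98: stop.
At T=1.98: X=17 D=23 C=11 S=0; the largest is D.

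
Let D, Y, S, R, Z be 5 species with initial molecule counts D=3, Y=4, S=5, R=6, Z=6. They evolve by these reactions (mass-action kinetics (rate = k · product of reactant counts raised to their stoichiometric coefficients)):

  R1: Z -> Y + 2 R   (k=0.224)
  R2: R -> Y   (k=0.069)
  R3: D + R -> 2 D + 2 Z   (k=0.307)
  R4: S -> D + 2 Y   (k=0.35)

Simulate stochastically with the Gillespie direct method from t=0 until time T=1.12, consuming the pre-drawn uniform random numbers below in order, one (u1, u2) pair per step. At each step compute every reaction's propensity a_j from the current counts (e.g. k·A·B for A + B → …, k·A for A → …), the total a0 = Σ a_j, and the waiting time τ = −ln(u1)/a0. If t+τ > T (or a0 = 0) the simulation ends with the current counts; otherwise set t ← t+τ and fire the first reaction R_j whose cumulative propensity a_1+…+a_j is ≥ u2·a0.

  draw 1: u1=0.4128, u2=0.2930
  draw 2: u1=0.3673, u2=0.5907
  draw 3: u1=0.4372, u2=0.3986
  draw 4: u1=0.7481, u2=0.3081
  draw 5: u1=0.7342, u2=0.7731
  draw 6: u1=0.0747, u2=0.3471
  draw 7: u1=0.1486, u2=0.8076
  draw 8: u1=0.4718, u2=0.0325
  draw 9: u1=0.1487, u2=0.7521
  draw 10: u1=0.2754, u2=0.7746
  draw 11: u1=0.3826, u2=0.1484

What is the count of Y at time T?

t=0.000: D=3 Y=4 S=5 R=6 Z=6
Draw 1: a1=1.344, a2=0.414, a3=5.526, a4=1.750, a0=9.034; τ=−ln(0.4128)/9.034=0.098 → t=0.098; u2·a0=0.2930·9.034=2.647; a1+a2=1.758 < 2.647 ≤ a1+…+a3=7.284 → R3 fires; D=4 Y=4 S=5 R=5 Z=8
Draw 2: a1=1.792, a2=0.345, a3=6.140, a4=1.750, a0=10.027; τ=−ln(0.3673)/10.027=0.100 → t=0.198; u2·a0=0.5907·10.027=5.923; a1+a2=2.137 < 5.923 ≤ a1+…+a3=8.277 → R3 fires; D=5 Y=4 S=5 R=4 Z=10
Draw 3: a1=2.240, a2=0.276, a3=6.140, a4=1.750, a0=10.406; τ=−ln(0.4372)/10.406=0.080 → t=0.277; u2·a0=0.3986·10.406=4.148; a1+a2=2.516 < 4.148 ≤ a1+…+a3=8.656 → R3 fires; D=6 Y=4 S=5 R=3 Z=12
Draw 4: a1=2.688, a2=0.207, a3=5.526, a4=1.750, a0=10.171; τ=−ln(0.7481)/10.171=0.029 → t=0.306; u2·a0=0.3081·10.171=3.134; a1+a2=2.895 < 3.134 ≤ a1+…+a3=8.421 → R3 fires; D=7 Y=4 S=5 R=2 Z=14
Draw 5: a1=3.136, a2=0.138, a3=4.298, a4=1.750, a0=9.322; τ=−ln(0.7342)/9.322=0.033 → t=0.339; u2·a0=0.7731·9.322=7.207; a1+a2=3.274 < 7.207 ≤ a1+…+a3=7.572 → R3 fires; D=8 Y=4 S=5 R=1 Z=16
Draw 6: a1=3.584, a2=0.069, a3=2.456, a4=1.750, a0=7.859; τ=−ln(0.0747)/7.859=0.330 → t=0.669; u2·a0=0.3471·7.859=2.728 ≤ a1=3.584 → R1 fires; D=8 Y=5 S=5 R=3 Z=15
Draw 7: a1=3.360, a2=0.207, a3=7.368, a4=1.750, a0=12.685; τ=−ln(0.1486)/12.685=0.150 → t=0.819; u2·a0=0.8076·12.685=10.244; a1+a2=3.567 < 10.244 ≤ a1+…+a3=10.935 → R3 fires; D=9 Y=5 S=5 R=2 Z=17
Draw 8: a1=3.808, a2=0.138, a3=5.526, a4=1.750, a0=11.222; τ=−ln(0.4718)/11.222=0.067 → t=0.886; u2·a0=0.0325·11.222=0.365 ≤ a1=3.808 → R1 fires; D=9 Y=6 S=5 R=4 Z=16
Draw 9: a1=3.584, a2=0.276, a3=11.052, a4=1.750, a0=16.662; τ=−ln(0.1487)/16.662=0.114 → t=1.001; u2·a0=0.7521·16.662=12.531; a1+a2=3.860 < 12.531 ≤ a1+…+a3=14.912 → R3 fires; D=10 Y=6 S=5 R=3 Z=18
Draw 10: a1=4.032, a2=0.207, a3=9.210, a4=1.750, a0=15.199; τ=−ln(0.2754)/15.199=0.085 → t=1.086; u2·a0=0.7746·15.199=11.773; a1+a2=4.239 < 11.773 ≤ a1+…+a3=13.449 → R3 fires; D=11 Y=6 S=5 R=2 Z=20
Draw 11: a1=4.480, a2=0.138, a3=6.754, a4=1.750, a0=13.122; τ=−ln(0.3826)/13.122=0.073 → t=1.159 > T=1.12: stop.
Read off Y at T=1.12: 6

Y at T = 6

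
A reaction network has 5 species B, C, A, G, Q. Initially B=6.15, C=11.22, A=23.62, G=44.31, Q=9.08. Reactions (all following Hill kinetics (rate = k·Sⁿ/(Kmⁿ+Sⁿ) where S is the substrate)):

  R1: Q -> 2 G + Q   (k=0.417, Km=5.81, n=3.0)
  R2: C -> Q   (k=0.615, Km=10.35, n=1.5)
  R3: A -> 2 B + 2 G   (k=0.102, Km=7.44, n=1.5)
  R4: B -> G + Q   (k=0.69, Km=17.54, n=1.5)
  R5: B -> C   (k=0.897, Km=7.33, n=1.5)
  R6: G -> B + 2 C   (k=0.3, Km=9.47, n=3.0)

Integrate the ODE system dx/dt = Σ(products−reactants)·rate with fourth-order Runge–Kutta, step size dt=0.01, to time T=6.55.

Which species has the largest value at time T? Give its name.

RK4 with dt=0.01: 655 steps to T=6.55. Trajectory (selected grid times):
t=0.00: B=6.15 C=11.22 A=23.62 G=44.31 Q=9.08
t=0.73: B=6.12 C=11.70 A=23.56 G=44.79 Q=9.41
t=1.46: B=6.10 C=12.16 A=23.49 G=45.29 Q=9.74
t=2.18: B=6.07 C=12.62 A=23.43 G=45.78 Q=10.08
t=2.91: B=6.05 C=13.07 A=23.37 G=46.29 Q=10.42
t=3.64: B=6.03 C=13.52 A=23.30 G=46.81 Q=10.77
t=4.37: B=6.01 C=13.97 A=23.24 G=47.33 Q=11.13
t=5.09: B=5.99 C=14.40 A=23.18 G=47.85 Q=11.49
t=5.82: B=5.97 C=14.83 A=23.12 G=48.39 Q=11.85
t=6.55: B=5.95 C=15.25 A=23.05 G=48.92 Q=12.22
At T=6.55: B=5.95 C=15.25 A=23.05 G=48.92 Q=12.22; the largest is G.

Dominant species at T: G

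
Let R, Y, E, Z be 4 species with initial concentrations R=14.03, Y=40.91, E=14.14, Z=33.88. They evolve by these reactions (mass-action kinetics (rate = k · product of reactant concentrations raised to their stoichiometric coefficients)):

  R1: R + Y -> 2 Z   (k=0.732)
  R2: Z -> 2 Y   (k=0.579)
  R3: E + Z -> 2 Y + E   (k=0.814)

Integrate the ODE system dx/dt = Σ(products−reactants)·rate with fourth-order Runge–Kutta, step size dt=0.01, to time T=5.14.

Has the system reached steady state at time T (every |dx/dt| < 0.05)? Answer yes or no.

Steady state at T: yes

RK4 with dt=0.01: 514 steps to T=5.14. Trajectory (selected grid times):
t=0.00: R=14.03 Y=40.91 E=14.14 Z=33.88
t=0.57: R=0.00 Y=150.61 E=14.14 Z=0.07
t=1.14: R=0.00 Y=150.76 E=14.14 Z=0.00
t=1.71: R=0.00 Y=150.76 E=14.14 Z=0.00
t=2.28: R=0.00 Y=150.76 E=14.14 Z=0.00
t=2.86: R=0.00 Y=150.76 E=14.14 Z=0.00
t=3.43: R=0.00 Y=150.76 E=14.14 Z=0.00
t=4.00: R=0.00 Y=150.76 E=14.14 Z=0.00
t=4.57: R=0.00 Y=150.76 E=14.14 Z=0.00
t=5.14: R=0.00 Y=150.76 E=14.14 Z=0.00
Rates at T: R1=0.0000, R2=0.0000, R3=0.0000
dx/dt at T (Σ net stoichiometry × rate): R=-0.0000, Y=+0.0000, E=+0.0000, Z=-0.0000
Largest |dx/dt| is |+0.0000| (Y) < 0.05 → steady.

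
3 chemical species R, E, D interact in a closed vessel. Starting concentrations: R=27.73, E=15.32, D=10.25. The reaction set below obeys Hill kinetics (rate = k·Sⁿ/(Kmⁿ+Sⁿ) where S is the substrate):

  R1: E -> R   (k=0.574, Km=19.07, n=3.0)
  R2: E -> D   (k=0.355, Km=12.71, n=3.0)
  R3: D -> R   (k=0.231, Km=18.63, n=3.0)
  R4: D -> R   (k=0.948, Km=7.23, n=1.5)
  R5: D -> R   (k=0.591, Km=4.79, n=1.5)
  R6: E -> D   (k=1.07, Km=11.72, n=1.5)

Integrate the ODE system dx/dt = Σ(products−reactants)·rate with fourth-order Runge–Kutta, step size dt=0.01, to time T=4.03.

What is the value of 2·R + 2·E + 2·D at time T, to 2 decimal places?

Value at T = 106.60

Check how each reaction changes W = 2·R + 2·E + 2·D (weight of products minus weight of reactants):
R1: E -> R: (2·1) − (2·1) = 2 − 2 = 0
R2: E -> D: (2·1) − (2·1) = 2 − 2 = 0
R3: D -> R: (2·1) − (2·1) = 2 − 2 = 0
R4: D -> R: (2·1) − (2·1) = 2 − 2 = 0
R5: D -> R: (2·1) − (2·1) = 2 − 2 = 0
R6: E -> D: (2·1) − (2·1) = 2 − 2 = 0
Every reaction leaves W unchanged, so W is conserved and no simulation is needed: W(T) = W(0) = 2·27.73 + 2·15.32 + 2·10.25 = 106.60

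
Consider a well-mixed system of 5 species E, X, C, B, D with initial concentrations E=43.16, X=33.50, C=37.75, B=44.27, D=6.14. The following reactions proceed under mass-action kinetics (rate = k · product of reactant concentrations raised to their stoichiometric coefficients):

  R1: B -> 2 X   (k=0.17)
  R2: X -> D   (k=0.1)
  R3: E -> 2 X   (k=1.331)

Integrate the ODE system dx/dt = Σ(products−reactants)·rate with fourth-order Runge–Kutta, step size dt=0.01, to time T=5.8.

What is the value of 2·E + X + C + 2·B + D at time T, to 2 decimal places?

Value at T = 252.25

Check how each reaction changes W = 2·E + X + C + 2·B + D (weight of products minus weight of reactants):
R1: B -> 2 X: (1·2) − (2·1) = 2 − 2 = 0
R2: X -> D: (1·1) − (1·1) = 1 − 1 = 0
R3: E -> 2 X: (1·2) − (2·1) = 2 − 2 = 0
Every reaction leaves W unchanged, so W is conserved and no simulation is needed: W(T) = W(0) = 2·43.16 + 33.50 + 37.75 + 2·44.27 + 6.14 = 252.25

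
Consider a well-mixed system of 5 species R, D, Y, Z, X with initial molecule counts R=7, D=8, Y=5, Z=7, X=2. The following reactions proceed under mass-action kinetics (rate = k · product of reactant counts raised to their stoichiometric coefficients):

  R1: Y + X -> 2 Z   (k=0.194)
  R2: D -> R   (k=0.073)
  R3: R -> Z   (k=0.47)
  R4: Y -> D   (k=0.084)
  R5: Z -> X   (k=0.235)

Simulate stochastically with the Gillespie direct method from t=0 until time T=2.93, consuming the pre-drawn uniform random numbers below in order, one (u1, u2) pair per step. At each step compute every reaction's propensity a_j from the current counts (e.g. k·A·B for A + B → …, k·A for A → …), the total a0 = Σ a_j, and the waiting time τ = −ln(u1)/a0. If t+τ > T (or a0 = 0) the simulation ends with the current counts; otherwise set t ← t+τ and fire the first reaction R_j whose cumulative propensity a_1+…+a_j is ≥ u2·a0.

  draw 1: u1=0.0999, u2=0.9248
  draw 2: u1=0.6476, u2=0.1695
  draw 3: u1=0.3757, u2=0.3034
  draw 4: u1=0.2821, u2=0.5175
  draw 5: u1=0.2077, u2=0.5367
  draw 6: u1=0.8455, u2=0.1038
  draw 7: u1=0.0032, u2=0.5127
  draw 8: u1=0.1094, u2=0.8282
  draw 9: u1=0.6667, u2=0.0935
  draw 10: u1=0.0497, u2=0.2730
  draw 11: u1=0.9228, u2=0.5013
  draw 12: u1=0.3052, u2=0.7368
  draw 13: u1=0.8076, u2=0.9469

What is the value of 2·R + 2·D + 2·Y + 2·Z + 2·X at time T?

Check how each reaction changes W = 2·R + 2·D + 2·Y + 2·Z + 2·X (weight of products minus weight of reactants):
R1: Y + X -> 2 Z: (2·2) − (2·1 + 2·1) = 4 − 4 = 0
R2: D -> R: (2·1) − (2·1) = 2 − 2 = 0
R3: R -> Z: (2·1) − (2·1) = 2 − 2 = 0
R4: Y -> D: (2·1) − (2·1) = 2 − 2 = 0
R5: Z -> X: (2·1) − (2·1) = 2 − 2 = 0
Every reaction leaves W unchanged, so W is conserved and no simulation is needed: W(T) = W(0) = 2·7 + 2·8 + 2·5 + 2·7 + 2·2 = 58

Value at T = 58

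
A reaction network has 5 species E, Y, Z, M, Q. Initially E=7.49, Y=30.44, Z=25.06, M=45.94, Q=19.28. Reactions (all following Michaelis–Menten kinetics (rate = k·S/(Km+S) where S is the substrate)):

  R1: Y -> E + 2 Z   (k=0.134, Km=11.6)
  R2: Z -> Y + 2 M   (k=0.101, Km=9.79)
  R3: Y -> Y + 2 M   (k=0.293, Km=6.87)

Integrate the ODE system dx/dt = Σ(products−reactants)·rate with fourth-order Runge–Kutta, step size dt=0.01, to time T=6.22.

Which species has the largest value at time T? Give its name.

RK4 with dt=0.01: 622 steps to T=6.22. Trajectory (selected grid times):
t=0.00: E=7.49 Y=30.44 Z=25.06 M=45.94 Q=19.28
t=0.69: E=7.56 Y=30.42 Z=25.14 M=46.37 Q=19.28
t=1.38: E=7.62 Y=30.41 Z=25.23 M=46.80 Q=19.28
t=2.07: E=7.69 Y=30.39 Z=25.31 M=47.23 Q=19.28
t=2.76: E=7.76 Y=30.37 Z=25.39 M=47.66 Q=19.28
t=3.46: E=7.83 Y=30.36 Z=25.48 M=48.10 Q=19.28
t=4.15: E=7.89 Y=30.34 Z=25.56 M=48.53 Q=19.28
t=4.84: E=7.96 Y=30.32 Z=25.65 M=48.96 Q=19.28
t=5.53: E=8.03 Y=30.31 Z=25.73 M=49.39 Q=19.28
t=6.22: E=8.09 Y=30.29 Z=25.81 M=49.82 Q=19.28
At T=6.22: E=8.09 Y=30.29 Z=25.81 M=49.82 Q=19.28; the largest is M.

Dominant species at T: M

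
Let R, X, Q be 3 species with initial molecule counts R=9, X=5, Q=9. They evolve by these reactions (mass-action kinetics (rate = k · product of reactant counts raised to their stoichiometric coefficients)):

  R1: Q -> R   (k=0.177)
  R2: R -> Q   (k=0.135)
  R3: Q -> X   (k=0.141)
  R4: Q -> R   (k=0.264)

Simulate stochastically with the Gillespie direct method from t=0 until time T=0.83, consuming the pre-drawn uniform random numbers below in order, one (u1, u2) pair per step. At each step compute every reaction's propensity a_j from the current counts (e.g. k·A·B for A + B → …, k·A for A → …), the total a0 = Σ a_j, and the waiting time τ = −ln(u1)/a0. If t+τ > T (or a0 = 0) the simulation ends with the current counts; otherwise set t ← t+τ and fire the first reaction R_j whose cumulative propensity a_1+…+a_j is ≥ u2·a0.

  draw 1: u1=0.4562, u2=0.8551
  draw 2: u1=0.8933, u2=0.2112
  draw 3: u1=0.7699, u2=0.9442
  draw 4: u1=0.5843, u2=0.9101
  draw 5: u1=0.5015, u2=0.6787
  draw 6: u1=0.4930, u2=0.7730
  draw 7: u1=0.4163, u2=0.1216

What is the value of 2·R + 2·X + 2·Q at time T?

Value at T = 46

Check how each reaction changes W = 2·R + 2·X + 2·Q (weight of products minus weight of reactants):
R1: Q -> R: (2·1) − (2·1) = 2 − 2 = 0
R2: R -> Q: (2·1) − (2·1) = 2 − 2 = 0
R3: Q -> X: (2·1) − (2·1) = 2 − 2 = 0
R4: Q -> R: (2·1) − (2·1) = 2 − 2 = 0
Every reaction leaves W unchanged, so W is conserved and no simulation is needed: W(T) = W(0) = 2·9 + 2·5 + 2·9 = 46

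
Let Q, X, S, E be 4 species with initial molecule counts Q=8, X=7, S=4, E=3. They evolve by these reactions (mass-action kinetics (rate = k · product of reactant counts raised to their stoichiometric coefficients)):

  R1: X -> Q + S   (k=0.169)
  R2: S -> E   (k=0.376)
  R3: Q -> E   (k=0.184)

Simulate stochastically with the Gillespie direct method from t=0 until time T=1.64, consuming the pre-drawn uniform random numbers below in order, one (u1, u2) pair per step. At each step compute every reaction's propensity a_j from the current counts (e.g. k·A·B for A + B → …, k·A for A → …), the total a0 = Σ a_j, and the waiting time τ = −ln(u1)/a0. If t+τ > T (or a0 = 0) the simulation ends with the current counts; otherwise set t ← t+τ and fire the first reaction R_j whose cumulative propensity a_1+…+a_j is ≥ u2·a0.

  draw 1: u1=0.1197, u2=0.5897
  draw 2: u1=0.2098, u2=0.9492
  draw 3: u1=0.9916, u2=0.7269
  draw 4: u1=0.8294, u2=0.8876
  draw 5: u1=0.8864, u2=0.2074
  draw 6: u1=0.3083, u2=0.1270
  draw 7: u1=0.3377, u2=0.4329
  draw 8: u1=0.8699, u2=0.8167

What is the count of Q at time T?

Q at T = 7

t=0.000: Q=8 X=7 S=4 E=3
Draw 1: a1=1.183, a2=1.504, a3=1.472, a0=4.159; τ=−ln(0.1197)/4.159=0.510 → t=0.510; u2·a0=0.5897·4.159=2.453; a1=1.183 < 2.453 ≤ a1+a2=2.687 → R2 fires; Q=8 X=7 S=3 E=4
Draw 2: a1=1.183, a2=1.128, a3=1.472, a0=3.783; τ=−ln(0.2098)/3.783=0.413 → t=0.923; u2·a0=0.9492·3.783=3.591; a1+a2=2.311 < 3.591 ≤ a1+…+a3=3.783 → R3 fires; Q=7 X=7 S=3 E=5
Draw 3: a1=1.183, a2=1.128, a3=1.288, a0=3.599; τ=−ln(0.9916)/3.599=0.002 → t=0.926; u2·a0=0.7269·3.599=2.616; a1+a2=2.311 < 2.616 ≤ a1+…+a3=3.599 → R3 fires; Q=6 X=7 S=3 E=6
Draw 4: a1=1.183, a2=1.128, a3=1.104, a0=3.415; τ=−ln(0.8294)/3.415=0.055 → t=0.980; u2·a0=0.8876·3.415=3.031; a1+a2=2.311 < 3.031 ≤ a1+…+a3=3.415 → R3 fires; Q=5 X=7 S=3 E=7
Draw 5: a1=1.183, a2=1.128, a3=0.920, a0=3.231; τ=−ln(0.8864)/3.231=0.037 → t=1.018; u2·a0=0.2074·3.231=0.670 ≤ a1=1.183 → R1 fires; Q=6 X=6 S=4 E=7
Draw 6: a1=1.014, a2=1.504, a3=1.104, a0=3.622; τ=−ln(0.3083)/3.622=0.325 → t=1.343; u2·a0=0.1270·3.622=0.460 ≤ a1=1.014 → R1 fires; Q=7 X=5 S=5 E=7
Draw 7: a1=0.845, a2=1.880, a3=1.288, a0=4.013; τ=−ln(0.3377)/4.013=0.271 → t=1.613; u2·a0=0.4329·4.013=1.737; a1=0.845 < 1.737 ≤ a1+a2=2.725 → R2 fires; Q=7 X=5 S=4 E=8
Draw 8: a1=0.845, a2=1.504, a3=1.288, a0=3.637; τ=−ln(0.8699)/3.637=0.038 → t=1.651 > T=1.64: stop.
Read off Q at T=1.64: 7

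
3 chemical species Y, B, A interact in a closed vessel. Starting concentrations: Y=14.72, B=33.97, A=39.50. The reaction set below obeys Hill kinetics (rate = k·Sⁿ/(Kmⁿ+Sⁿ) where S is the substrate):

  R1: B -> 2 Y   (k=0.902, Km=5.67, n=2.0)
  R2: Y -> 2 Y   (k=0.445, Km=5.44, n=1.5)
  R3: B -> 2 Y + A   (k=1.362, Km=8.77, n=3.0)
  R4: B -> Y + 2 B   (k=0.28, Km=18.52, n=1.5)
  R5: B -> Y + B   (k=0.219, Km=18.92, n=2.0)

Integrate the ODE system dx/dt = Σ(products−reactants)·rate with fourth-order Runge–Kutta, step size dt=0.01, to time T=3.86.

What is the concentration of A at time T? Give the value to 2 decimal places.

RK4 with dt=0.01: 386 steps to T=3.86. Trajectory (selected grid times):
t=0.00: Y=14.72 B=33.97 A=39.50
t=0.43: Y=16.94 B=33.10 A=40.08
t=0.86: Y=19.16 B=32.24 A=40.65
t=1.29: Y=21.38 B=31.37 A=41.22
t=1.72: Y=23.60 B=30.50 A=41.80
t=2.14: Y=25.76 B=29.66 A=42.35
t=2.57: Y=27.97 B=28.80 A=42.92
t=3.00: Y=30.18 B=27.93 A=43.49
t=3.43: Y=32.38 B=27.07 A=44.06
t=3.86: Y=34.57 B=26.21 A=44.63
Read off A at T=3.86: 44.63

A at T = 44.63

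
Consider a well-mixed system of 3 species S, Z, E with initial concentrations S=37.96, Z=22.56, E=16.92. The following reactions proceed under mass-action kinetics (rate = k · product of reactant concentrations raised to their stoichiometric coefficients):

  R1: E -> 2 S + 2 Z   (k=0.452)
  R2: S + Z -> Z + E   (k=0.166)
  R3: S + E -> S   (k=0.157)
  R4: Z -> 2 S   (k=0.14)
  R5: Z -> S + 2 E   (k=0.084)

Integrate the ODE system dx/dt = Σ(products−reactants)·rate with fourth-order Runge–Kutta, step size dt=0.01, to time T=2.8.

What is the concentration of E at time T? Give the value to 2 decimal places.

RK4 with dt=0.01: 280 steps to T=2.8. Trajectory (selected grid times):
t=0.00: S=37.96 Z=22.56 E=16.92
t=0.31: S=15.60 Z=26.53 E=22.23
t=0.62: S=8.63 Z=31.07 E=24.32
t=0.93: S=6.69 Z=35.82 E=26.17
t=1.24: S=6.13 Z=40.80 E=28.43
t=1.56: S=5.93 Z=46.31 E=31.34
t=1.87: S=5.84 Z=52.14 E=34.72
t=2.18: S=5.80 Z=58.57 E=38.65
t=2.49: S=5.77 Z=65.70 E=43.13
t=2.80: S=5.76 Z=73.65 E=48.22
Read off E at T=2.8: 48.22

E at T = 48.22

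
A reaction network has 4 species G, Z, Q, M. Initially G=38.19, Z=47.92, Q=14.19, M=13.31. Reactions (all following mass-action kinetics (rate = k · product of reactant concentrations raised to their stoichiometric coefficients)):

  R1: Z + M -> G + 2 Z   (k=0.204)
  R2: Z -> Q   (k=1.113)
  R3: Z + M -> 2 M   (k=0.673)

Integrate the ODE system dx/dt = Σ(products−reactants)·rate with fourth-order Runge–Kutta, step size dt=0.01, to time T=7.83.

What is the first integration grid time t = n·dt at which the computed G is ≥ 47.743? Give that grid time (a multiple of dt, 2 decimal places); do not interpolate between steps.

Threshold first reached at t = 0.06

RK4 with dt=0.01: 783 steps to T=7.83. Trajectory (selected grid times):
t=0.00: G=38.19 Z=47.92 Q=14.19 M=13.31
t=0.05: G=46.44 Z=26.86 Q=16.29 M=32.27
t=0.06: G=48.16 Z=22.62 Q=16.57 M=36.24
t=0.87: G=57.52 Z=0.00 Q=17.67 M=57.75
t=1.74: G=57.52 Z=0.00 Q=17.67 M=57.75
t=2.61: G=57.52 Z=0.00 Q=17.67 M=57.75
t=3.48: G=57.52 Z=0.00 Q=17.67 M=57.75
t=4.35: G=57.52 Z=0.00 Q=17.67 M=57.75
t=5.22: G=57.52 Z=0.00 Q=17.67 M=57.75
t=6.09: G=57.52 Z=0.00 Q=17.67 M=57.75
t=6.96: G=57.52 Z=0.00 Q=17.67 M=57.75
t=7.83: G=57.52 Z=0.00 Q=17.67 M=57.75
G(0.05)=46.437 < 47.743 but G(0.06)=48.162 ≥ 47.743, so the first grid time is t=0.06.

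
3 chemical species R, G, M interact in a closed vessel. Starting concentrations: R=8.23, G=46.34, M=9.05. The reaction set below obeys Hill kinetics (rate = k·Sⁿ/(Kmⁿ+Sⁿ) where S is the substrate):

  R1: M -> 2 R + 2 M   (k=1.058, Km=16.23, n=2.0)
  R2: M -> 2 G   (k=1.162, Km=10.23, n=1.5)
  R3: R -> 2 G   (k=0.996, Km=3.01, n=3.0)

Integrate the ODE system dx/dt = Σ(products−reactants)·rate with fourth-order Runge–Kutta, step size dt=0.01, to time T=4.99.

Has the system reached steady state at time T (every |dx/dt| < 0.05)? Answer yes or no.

Steady state at T: no

RK4 with dt=0.01: 499 steps to T=4.99. Trajectory (selected grid times):
t=0.00: R=8.23 G=46.34 M=9.05
t=0.55: R=7.98 G=47.96 M=8.90
t=1.11: R=7.72 G=49.59 M=8.74
t=1.66: R=7.47 G=51.18 M=8.59
t=2.22: R=7.20 G=52.79 M=8.44
t=2.77: R=6.94 G=54.35 M=8.29
t=3.33: R=6.66 G=55.92 M=8.14
t=3.88: R=6.40 G=57.45 M=7.99
t=4.44: R=6.12 G=58.98 M=7.84
t=4.99: R=5.85 G=60.46 M=7.70
Rates at T: R1=0.1942, R2=0.4588, R3=0.8767
dx/dt at T (Σ net stoichiometry × rate): R=-0.4884, G=+2.6711, M=-0.2646
Largest |dx/dt| is |+2.6711| (G) ≥ 0.05 → not steady.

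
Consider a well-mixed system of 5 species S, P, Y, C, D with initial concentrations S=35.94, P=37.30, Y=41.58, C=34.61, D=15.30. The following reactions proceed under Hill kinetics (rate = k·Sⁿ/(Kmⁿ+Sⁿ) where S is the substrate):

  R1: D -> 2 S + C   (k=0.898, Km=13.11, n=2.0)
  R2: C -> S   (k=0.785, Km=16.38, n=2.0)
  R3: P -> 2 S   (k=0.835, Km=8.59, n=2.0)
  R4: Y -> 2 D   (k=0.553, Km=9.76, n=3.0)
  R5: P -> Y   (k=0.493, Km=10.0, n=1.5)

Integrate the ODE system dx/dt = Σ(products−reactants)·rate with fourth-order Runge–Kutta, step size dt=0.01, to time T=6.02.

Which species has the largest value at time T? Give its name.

RK4 with dt=0.01: 602 steps to T=6.02. Trajectory (selected grid times):
t=0.00: S=35.94 P=37.30 Y=41.58 C=34.61 D=15.30
t=0.67: S=38.13 P=36.48 Y=41.50 C=34.53 D=15.68
t=1.34: S=40.34 P=35.66 Y=41.43 C=34.46 D=16.05
t=2.01: S=42.55 P=34.85 Y=41.35 C=34.39 D=16.42
t=2.68: S=44.77 P=34.03 Y=41.27 C=34.34 D=16.78
t=3.34: S=46.97 P=33.24 Y=41.19 C=34.29 D=17.13
t=4.01: S=49.21 P=32.43 Y=41.10 C=34.24 D=17.48
t=4.68: S=51.46 P=31.63 Y=41.02 C=34.20 D=17.82
t=5.35: S=53.71 P=30.83 Y=40.93 C=34.17 D=18.16
t=6.02: S=55.97 P=30.03 Y=40.85 C=34.14 D=18.50
At T=6.02: S=55.97 P=30.03 Y=40.85 C=34.14 D=18.50; the largest is S.

Dominant species at T: S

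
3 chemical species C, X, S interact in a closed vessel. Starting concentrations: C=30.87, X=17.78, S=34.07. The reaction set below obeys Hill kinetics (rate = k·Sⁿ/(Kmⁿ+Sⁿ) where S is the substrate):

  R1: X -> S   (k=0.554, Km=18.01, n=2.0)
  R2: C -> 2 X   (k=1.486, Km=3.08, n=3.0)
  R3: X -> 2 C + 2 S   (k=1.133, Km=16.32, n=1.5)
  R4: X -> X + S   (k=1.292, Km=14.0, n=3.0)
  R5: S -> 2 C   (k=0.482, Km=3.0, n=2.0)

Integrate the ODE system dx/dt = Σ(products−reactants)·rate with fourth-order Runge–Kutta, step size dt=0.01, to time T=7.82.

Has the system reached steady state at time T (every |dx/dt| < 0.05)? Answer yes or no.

RK4 with dt=0.01: 782 steps to T=7.82. Trajectory (selected grid times):
t=0.00: C=30.87 X=17.78 S=34.07
t=0.87: C=31.50 X=19.57 S=35.78
t=1.74: C=32.19 X=21.31 S=37.63
t=2.61: C=32.94 X=23.00 S=39.61
t=3.48: C=33.74 X=24.65 S=41.69
t=4.34: C=34.57 X=26.24 S=43.84
t=5.21: C=35.46 X=27.82 S=46.08
t=6.08: C=36.38 X=29.37 S=48.39
t=6.95: C=37.33 X=30.89 S=50.76
t=7.82: C=38.31 X=32.39 S=53.18
Rates at T: R1=0.4232, R2=1.4852, R3=0.8346, R4=1.1955, R5=0.4805
dx/dt at T (Σ net stoichiometry × rate): C=+1.1448, X=+1.7127, S=+2.8073
Largest |dx/dt| is |+2.8073| (S) ≥ 0.05 → not steady.

Steady state at T: no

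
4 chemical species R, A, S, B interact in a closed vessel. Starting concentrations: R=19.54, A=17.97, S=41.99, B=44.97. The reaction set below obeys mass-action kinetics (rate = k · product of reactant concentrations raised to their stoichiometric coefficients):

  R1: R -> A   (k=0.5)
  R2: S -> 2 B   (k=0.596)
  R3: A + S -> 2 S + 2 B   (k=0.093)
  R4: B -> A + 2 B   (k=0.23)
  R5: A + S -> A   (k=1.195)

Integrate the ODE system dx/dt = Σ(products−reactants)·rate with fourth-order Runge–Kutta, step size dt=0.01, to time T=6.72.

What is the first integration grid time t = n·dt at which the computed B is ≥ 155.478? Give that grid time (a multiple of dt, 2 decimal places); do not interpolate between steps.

RK4 with dt=0.01: 672 steps to T=6.72. Trajectory (selected grid times):
t=0.00: R=19.54 A=17.97 S=41.99 B=44.97
t=0.75: R=13.43 A=30.75 S=0.00 B=64.50
t=1.49: R=9.28 A=46.87 S=0.00 B=76.46
t=2.24: R=6.38 A=64.17 S=0.00 B=90.86
t=2.99: R=4.38 A=83.27 S=0.00 B=107.97
t=3.73: R=3.03 A=104.66 S=0.00 B=128.00
t=4.48: R=2.08 A=129.70 S=0.00 B=152.10
t=4.57: R=1.99 A=132.98 S=0.00 B=155.28
t=4.58: R=1.98 A=133.35 S=0.00 B=155.64
t=5.23: R=1.43 A=158.99 S=0.00 B=180.73
t=5.97: R=0.99 A=192.97 S=0.00 B=214.27
t=6.72: R=0.68 A=233.62 S=0.00 B=254.61
B(4.57)=155.279 < 155.478 but B(4.58)=155.637 ≥ 155.478, so the first grid time is t=4.58.

Threshold first reached at t = 4.58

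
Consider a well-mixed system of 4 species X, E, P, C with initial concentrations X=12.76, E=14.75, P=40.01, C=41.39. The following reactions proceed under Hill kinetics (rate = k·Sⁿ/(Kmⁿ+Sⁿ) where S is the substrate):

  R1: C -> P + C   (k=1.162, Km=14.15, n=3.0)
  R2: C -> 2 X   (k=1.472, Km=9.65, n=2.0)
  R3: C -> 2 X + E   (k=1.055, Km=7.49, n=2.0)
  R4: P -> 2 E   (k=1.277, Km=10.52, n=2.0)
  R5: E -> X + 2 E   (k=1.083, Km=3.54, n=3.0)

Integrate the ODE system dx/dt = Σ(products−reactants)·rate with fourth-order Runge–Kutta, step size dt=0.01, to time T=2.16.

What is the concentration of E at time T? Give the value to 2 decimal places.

E at T = 24.43

RK4 with dt=0.01: 216 steps to T=2.16. Trajectory (selected grid times):
t=0.00: X=12.76 E=14.75 P=40.01 C=41.39
t=0.24: X=14.18 E=15.83 P=39.99 C=40.81
t=0.48: X=15.59 E=16.90 P=39.97 C=40.23
t=0.72: X=17.01 E=17.98 P=39.95 C=39.65
t=0.96: X=18.42 E=19.05 P=39.93 C=39.07
t=1.20: X=19.83 E=20.13 P=39.91 C=38.50
t=1.44: X=21.24 E=21.20 P=39.89 C=37.92
t=1.68: X=22.65 E=22.28 P=39.87 C=37.35
t=1.92: X=24.06 E=23.35 P=39.85 C=36.77
t=2.16: X=25.46 E=24.43 P=39.82 C=36.20
Read off E at T=2.16: 24.43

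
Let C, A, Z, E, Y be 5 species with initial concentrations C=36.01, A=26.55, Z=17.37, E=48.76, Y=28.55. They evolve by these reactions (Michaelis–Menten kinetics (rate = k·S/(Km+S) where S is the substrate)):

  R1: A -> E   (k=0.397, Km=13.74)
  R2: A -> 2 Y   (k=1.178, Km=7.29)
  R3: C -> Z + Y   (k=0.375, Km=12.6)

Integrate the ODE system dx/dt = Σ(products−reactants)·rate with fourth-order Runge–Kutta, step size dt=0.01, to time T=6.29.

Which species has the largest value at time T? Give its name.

RK4 with dt=0.01: 629 steps to T=6.29. Trajectory (selected grid times):
t=0.00: C=36.01 A=26.55 Z=17.37 E=48.76 Y=28.55
t=0.70: C=35.82 A=25.72 Z=17.56 E=48.94 Y=30.03
t=1.40: C=35.62 A=24.90 Z=17.76 E=49.12 Y=31.51
t=2.10: C=35.43 A=24.09 Z=17.95 E=49.30 Y=32.97
t=2.80: C=35.23 A=23.28 Z=18.15 E=49.48 Y=34.43
t=3.49: C=35.04 A=22.50 Z=18.34 E=49.65 Y=35.85
t=4.19: C=34.85 A=21.70 Z=18.53 E=49.82 Y=37.28
t=4.89: C=34.66 A=20.92 Z=18.72 E=49.99 Y=38.71
t=5.59: C=34.47 A=20.15 Z=18.91 E=50.15 Y=40.11
t=6.29: C=34.27 A=19.38 Z=19.11 E=50.32 Y=41.51
At T=6.29: C=34.27 A=19.38 Z=19.11 E=50.32 Y=41.51; the largest is E.

Dominant species at T: E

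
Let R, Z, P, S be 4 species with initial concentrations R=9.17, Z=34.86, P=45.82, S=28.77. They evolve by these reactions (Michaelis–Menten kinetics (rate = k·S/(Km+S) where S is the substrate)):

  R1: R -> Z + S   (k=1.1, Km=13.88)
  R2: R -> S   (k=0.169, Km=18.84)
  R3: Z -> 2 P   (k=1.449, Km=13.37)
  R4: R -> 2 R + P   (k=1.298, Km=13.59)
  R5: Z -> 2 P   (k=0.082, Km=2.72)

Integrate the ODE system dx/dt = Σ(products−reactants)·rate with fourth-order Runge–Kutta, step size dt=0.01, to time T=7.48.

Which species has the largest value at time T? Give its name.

Dominant species at T: P

RK4 with dt=0.01: 748 steps to T=7.48. Trajectory (selected grid times):
t=0.00: R=9.17 Z=34.86 P=45.82 S=28.77
t=0.83: R=9.19 Z=34.29 P=48.12 S=29.18
t=1.66: R=9.22 Z=33.73 P=50.40 S=29.59
t=2.49: R=9.24 Z=33.17 P=52.68 S=30.00
t=3.32: R=9.27 Z=32.62 P=54.96 S=30.41
t=4.16: R=9.30 Z=32.07 P=57.25 S=30.83
t=4.99: R=9.32 Z=31.52 P=59.50 S=31.24
t=5.82: R=9.35 Z=30.99 P=61.75 S=31.66
t=6.65: R=9.37 Z=30.45 P=63.99 S=32.07
t=7.48: R=9.40 Z=29.93 P=66.22 S=32.48
At T=7.48: R=9.40 Z=29.93 P=66.22 S=32.48; the largest is P.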